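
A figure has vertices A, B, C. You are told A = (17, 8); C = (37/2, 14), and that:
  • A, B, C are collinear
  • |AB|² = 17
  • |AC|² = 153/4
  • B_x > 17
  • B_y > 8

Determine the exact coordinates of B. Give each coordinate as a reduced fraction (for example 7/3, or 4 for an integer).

B = (18, 12)

1. B_x = 18  [[A, B, C are collinear ⇒ 6x-3/2y-90=0] ∩ [|B−(17, 8)|²=17]]
2. B_y = 12  [[A, B, C are collinear ⇒ 6x-3/2y-90=0] ∩ [|B−(17, 8)|²=17]]
   so B = (18, 12)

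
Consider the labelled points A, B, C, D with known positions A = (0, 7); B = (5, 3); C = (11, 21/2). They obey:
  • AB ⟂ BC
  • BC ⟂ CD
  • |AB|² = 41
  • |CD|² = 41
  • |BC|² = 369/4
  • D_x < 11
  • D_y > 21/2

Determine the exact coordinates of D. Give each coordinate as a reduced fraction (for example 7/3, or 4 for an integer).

D = (6, 29/2)

1. D_x = 6  [[BC ⟂ CD ⇒ 6x+15/2y-579/4=0] ∩ [|D−(11, 21/2)|²=41]]
2. D_y = 29/2  [[BC ⟂ CD ⇒ 6x+15/2y-579/4=0] ∩ [|D−(11, 21/2)|²=41]]
   so D = (6, 29/2)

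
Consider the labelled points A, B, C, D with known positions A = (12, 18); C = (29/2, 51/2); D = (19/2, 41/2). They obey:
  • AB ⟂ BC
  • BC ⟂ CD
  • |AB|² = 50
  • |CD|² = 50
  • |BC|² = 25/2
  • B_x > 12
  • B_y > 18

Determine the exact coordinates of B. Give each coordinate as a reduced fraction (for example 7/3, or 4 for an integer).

1. B_x = 17  [[BC ⟂ CD ⇒ 5x+5y-200=0] ∩ [|B−(12, 18)|²=50]]
2. B_y = 23  [[BC ⟂ CD ⇒ 5x+5y-200=0] ∩ [|B−(12, 18)|²=50]]
   so B = (17, 23)

B = (17, 23)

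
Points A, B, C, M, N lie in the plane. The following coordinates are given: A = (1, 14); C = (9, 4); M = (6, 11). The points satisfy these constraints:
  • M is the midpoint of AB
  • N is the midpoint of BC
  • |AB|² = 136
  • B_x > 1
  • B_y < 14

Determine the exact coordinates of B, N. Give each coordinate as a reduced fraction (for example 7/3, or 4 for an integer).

B = (11, 8)
N = (10, 6)

1. B_x = 11  [B = 2·M−A = 2·(6, 11)−(1, 14)]
2. B_y = 8  [B = 2·M−A = 2·(6, 11)−(1, 14)]
   so B = (11, 8)
3. N_x = 10  [2·N = B+C = (11, 8)+(9, 4)]
4. N_y = 6  [2·N = B+C = (11, 8)+(9, 4)]
   so N = (10, 6)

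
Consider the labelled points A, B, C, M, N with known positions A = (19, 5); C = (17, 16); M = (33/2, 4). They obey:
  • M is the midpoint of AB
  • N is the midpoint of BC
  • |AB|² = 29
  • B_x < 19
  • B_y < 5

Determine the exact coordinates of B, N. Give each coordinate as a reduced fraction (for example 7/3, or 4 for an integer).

B = (14, 3)
N = (31/2, 19/2)

1. B_x = 14  [B = 2·M−A = 2·(33/2, 4)−(19, 5)]
2. B_y = 3  [B = 2·M−A = 2·(33/2, 4)−(19, 5)]
   so B = (14, 3)
3. N_x = 31/2  [2·N = B+C = (14, 3)+(17, 16)]
4. N_y = 19/2  [2·N = B+C = (14, 3)+(17, 16)]
   so N = (31/2, 19/2)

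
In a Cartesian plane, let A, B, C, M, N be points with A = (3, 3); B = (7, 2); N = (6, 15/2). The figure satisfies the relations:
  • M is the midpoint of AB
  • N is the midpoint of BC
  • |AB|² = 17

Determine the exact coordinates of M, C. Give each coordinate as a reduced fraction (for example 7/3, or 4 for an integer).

M = (5, 5/2)
C = (5, 13)

1. M_x = 5  [2·M = A+B = (3, 3)+(7, 2)]
2. M_y = 5/2  [2·M = A+B = (3, 3)+(7, 2)]
   so M = (5, 5/2)
3. C_x = 5  [C = 2·N−B = 2·(6, 15/2)−(7, 2)]
4. C_y = 13  [C = 2·N−B = 2·(6, 15/2)−(7, 2)]
   so C = (5, 13)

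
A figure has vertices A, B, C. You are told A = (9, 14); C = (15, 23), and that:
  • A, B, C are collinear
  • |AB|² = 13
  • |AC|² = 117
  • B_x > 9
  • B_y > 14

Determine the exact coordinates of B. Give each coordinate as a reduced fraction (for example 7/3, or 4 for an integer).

1. B_x = 11  [[A, B, C are collinear ⇒ 9x-6y+3=0] ∩ [|B−(9, 14)|²=13]]
2. B_y = 17  [[A, B, C are collinear ⇒ 9x-6y+3=0] ∩ [|B−(9, 14)|²=13]]
   so B = (11, 17)

B = (11, 17)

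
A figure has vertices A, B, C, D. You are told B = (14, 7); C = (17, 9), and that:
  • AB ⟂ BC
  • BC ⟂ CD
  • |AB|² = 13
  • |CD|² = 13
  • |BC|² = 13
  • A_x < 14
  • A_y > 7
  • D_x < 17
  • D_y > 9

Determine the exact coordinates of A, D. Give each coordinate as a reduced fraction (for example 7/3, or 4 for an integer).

A = (12, 10)
D = (15, 12)

1. A_x = 12  [[AB ⟂ BC ⇒ -3x-2y+56=0] ∩ [|A−(14, 7)|²=13]]
2. A_y = 10  [[AB ⟂ BC ⇒ -3x-2y+56=0] ∩ [|A−(14, 7)|²=13]]
   so A = (12, 10)
3. D_x = 15  [[BC ⟂ CD ⇒ 3x+2y-69=0] ∩ [|D−(17, 9)|²=13]]
4. D_y = 12  [[BC ⟂ CD ⇒ 3x+2y-69=0] ∩ [|D−(17, 9)|²=13]]
   so D = (15, 12)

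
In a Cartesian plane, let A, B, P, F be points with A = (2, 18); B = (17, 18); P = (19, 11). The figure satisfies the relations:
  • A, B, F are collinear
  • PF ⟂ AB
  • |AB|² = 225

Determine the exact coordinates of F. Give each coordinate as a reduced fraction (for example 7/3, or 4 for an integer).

1. F_x = 19  [[A, B, F are collinear ⇒ 15y-270=0] ∩ [PF ⟂ AB ⇒ 15x-285=0]]
2. F_y = 18  [[A, B, F are collinear ⇒ 15y-270=0] ∩ [PF ⟂ AB ⇒ 15x-285=0]]
   so F = (19, 18)

F = (19, 18)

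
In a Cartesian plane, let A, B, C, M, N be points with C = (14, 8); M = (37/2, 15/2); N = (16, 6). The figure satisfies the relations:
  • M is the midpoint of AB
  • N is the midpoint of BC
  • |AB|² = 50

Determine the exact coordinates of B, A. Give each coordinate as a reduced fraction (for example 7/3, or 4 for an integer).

1. B_x = 18  [B = 2·N−C = 2·(16, 6)−(14, 8)]
2. B_y = 4  [B = 2·N−C = 2·(16, 6)−(14, 8)]
   so B = (18, 4)
3. A_x = 19  [A = 2·M−B = 2·(37/2, 15/2)−(18, 4)]
4. A_y = 11  [A = 2·M−B = 2·(37/2, 15/2)−(18, 4)]
   so A = (19, 11)

B = (18, 4)
A = (19, 11)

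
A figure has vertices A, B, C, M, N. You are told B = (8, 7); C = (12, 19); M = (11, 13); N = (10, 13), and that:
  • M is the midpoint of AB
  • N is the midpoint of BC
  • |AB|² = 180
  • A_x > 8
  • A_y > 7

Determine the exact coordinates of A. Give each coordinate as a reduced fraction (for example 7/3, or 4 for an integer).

A = (14, 19)

1. A_x = 14  [A = 2·M−B = 2·(11, 13)−(8, 7)]
2. A_y = 19  [A = 2·M−B = 2·(11, 13)−(8, 7)]
   so A = (14, 19)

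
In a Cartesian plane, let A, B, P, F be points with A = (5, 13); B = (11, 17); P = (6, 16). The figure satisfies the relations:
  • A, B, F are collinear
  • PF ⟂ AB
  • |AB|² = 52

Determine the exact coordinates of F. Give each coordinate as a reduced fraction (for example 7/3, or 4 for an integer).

F = (92/13, 187/13)

1. F_x = 92/13  [[A, B, F are collinear ⇒ -4x+6y-58=0] ∩ [PF ⟂ AB ⇒ 6x+4y-100=0]]
2. F_y = 187/13  [[A, B, F are collinear ⇒ -4x+6y-58=0] ∩ [PF ⟂ AB ⇒ 6x+4y-100=0]]
   so F = (92/13, 187/13)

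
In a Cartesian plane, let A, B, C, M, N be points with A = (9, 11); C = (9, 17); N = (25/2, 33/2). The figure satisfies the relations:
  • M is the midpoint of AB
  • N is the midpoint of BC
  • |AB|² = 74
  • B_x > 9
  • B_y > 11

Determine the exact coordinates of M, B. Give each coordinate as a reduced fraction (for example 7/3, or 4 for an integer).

1. B_x = 16  [B = 2·N−C = 2·(25/2, 33/2)−(9, 17)]
2. B_y = 16  [B = 2·N−C = 2·(25/2, 33/2)−(9, 17)]
   so B = (16, 16)
3. M_x = 25/2  [2·M = A+B = (9, 11)+(16, 16)]
4. M_y = 27/2  [2·M = A+B = (9, 11)+(16, 16)]
   so M = (25/2, 27/2)

M = (25/2, 27/2)
B = (16, 16)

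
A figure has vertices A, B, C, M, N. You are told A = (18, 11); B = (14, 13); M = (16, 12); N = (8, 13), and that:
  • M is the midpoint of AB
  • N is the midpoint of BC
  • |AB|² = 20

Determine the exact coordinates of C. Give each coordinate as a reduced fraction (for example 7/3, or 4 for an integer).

C = (2, 13)

1. C_x = 2  [C = 2·N−B = 2·(8, 13)−(14, 13)]
2. C_y = 13  [C = 2·N−B = 2·(8, 13)−(14, 13)]
   so C = (2, 13)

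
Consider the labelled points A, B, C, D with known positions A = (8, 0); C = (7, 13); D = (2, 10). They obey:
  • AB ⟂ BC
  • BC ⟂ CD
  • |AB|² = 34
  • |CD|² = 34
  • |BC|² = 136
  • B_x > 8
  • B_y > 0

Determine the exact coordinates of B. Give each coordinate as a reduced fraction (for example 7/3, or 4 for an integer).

1. B_x = 13  [[BC ⟂ CD ⇒ 5x+3y-74=0] ∩ [|B−(8, 0)|²=34]]
2. B_y = 3  [[BC ⟂ CD ⇒ 5x+3y-74=0] ∩ [|B−(8, 0)|²=34]]
   so B = (13, 3)

B = (13, 3)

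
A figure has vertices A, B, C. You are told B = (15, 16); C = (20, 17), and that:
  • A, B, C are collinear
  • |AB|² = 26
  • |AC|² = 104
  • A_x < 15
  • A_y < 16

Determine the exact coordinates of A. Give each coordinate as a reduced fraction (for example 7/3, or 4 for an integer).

1. A_x = 10  [[A, B, C are collinear ⇒ -1x+5y-65=0] ∩ [|A−(15, 16)|²=26]]
2. A_y = 15  [[A, B, C are collinear ⇒ -1x+5y-65=0] ∩ [|A−(15, 16)|²=26]]
   so A = (10, 15)

A = (10, 15)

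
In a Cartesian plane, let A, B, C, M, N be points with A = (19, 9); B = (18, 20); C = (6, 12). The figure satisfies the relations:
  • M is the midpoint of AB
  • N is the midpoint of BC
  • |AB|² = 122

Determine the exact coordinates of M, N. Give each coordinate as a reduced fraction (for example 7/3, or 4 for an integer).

M = (37/2, 29/2)
N = (12, 16)

1. M_x = 37/2  [2·M = A+B = (19, 9)+(18, 20)]
2. M_y = 29/2  [2·M = A+B = (19, 9)+(18, 20)]
   so M = (37/2, 29/2)
3. N_x = 12  [2·N = B+C = (18, 20)+(6, 12)]
4. N_y = 16  [2·N = B+C = (18, 20)+(6, 12)]
   so N = (12, 16)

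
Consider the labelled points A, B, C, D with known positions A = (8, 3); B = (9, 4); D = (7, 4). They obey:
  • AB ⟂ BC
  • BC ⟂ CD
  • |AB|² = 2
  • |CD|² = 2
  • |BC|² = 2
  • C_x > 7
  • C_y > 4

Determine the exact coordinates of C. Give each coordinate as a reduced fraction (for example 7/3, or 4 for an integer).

C = (8, 5)

1. C_x = 8  [[AB ⟂ BC ⇒ 1x+1y-13=0] ∩ [|C−(7, 4)|²=2]]
2. C_y = 5  [[AB ⟂ BC ⇒ 1x+1y-13=0] ∩ [|C−(7, 4)|²=2]]
   so C = (8, 5)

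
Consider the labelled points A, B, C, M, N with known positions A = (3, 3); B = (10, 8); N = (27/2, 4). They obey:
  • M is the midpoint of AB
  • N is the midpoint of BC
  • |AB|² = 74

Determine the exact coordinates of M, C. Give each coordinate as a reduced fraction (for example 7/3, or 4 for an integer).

1. M_x = 13/2  [2·M = A+B = (3, 3)+(10, 8)]
2. M_y = 11/2  [2·M = A+B = (3, 3)+(10, 8)]
   so M = (13/2, 11/2)
3. C_x = 17  [C = 2·N−B = 2·(27/2, 4)−(10, 8)]
4. C_y = 0  [C = 2·N−B = 2·(27/2, 4)−(10, 8)]
   so C = (17, 0)

M = (13/2, 11/2)
C = (17, 0)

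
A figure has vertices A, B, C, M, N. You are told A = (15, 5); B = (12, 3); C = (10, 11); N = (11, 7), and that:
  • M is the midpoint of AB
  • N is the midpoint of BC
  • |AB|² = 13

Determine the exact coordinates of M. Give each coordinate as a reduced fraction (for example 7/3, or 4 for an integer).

M = (27/2, 4)

1. M_x = 27/2  [2·M = A+B = (15, 5)+(12, 3)]
2. M_y = 4  [2·M = A+B = (15, 5)+(12, 3)]
   so M = (27/2, 4)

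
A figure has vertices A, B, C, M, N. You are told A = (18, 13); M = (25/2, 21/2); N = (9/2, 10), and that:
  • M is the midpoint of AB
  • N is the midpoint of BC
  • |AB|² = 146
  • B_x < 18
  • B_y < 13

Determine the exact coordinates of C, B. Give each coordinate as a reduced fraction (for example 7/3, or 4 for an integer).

C = (2, 12)
B = (7, 8)

1. B_x = 7  [B = 2·M−A = 2·(25/2, 21/2)−(18, 13)]
2. B_y = 8  [B = 2·M−A = 2·(25/2, 21/2)−(18, 13)]
   so B = (7, 8)
3. C_x = 2  [C = 2·N−B = 2·(9/2, 10)−(7, 8)]
4. C_y = 12  [C = 2·N−B = 2·(9/2, 10)−(7, 8)]
   so C = (2, 12)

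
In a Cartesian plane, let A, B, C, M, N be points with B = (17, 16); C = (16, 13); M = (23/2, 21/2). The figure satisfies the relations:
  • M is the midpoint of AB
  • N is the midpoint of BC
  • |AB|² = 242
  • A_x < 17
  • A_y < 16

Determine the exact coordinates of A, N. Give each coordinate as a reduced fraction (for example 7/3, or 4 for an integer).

1. A_x = 6  [A = 2·M−B = 2·(23/2, 21/2)−(17, 16)]
2. A_y = 5  [A = 2·M−B = 2·(23/2, 21/2)−(17, 16)]
   so A = (6, 5)
3. N_x = 33/2  [2·N = B+C = (17, 16)+(16, 13)]
4. N_y = 29/2  [2·N = B+C = (17, 16)+(16, 13)]
   so N = (33/2, 29/2)

A = (6, 5)
N = (33/2, 29/2)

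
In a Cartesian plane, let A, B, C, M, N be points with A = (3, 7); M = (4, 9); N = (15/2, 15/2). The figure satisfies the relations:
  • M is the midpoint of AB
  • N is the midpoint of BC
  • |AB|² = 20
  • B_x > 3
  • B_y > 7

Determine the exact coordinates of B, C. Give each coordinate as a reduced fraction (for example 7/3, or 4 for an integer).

B = (5, 11)
C = (10, 4)

1. B_x = 5  [B = 2·M−A = 2·(4, 9)−(3, 7)]
2. B_y = 11  [B = 2·M−A = 2·(4, 9)−(3, 7)]
   so B = (5, 11)
3. C_x = 10  [C = 2·N−B = 2·(15/2, 15/2)−(5, 11)]
4. C_y = 4  [C = 2·N−B = 2·(15/2, 15/2)−(5, 11)]
   so C = (10, 4)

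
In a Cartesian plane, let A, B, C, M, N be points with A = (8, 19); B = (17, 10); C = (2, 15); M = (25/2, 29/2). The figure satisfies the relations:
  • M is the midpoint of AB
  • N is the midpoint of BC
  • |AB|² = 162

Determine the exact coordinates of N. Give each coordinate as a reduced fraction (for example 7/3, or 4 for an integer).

1. N_x = 19/2  [2·N = B+C = (17, 10)+(2, 15)]
2. N_y = 25/2  [2·N = B+C = (17, 10)+(2, 15)]
   so N = (19/2, 25/2)

N = (19/2, 25/2)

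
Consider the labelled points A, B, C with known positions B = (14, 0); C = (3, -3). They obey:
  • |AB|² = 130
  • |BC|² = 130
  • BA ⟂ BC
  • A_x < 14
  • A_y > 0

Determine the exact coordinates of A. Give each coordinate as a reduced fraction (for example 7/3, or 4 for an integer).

1. A_x = 11  [[BA ⟂ BC ⇒ -11x-3y+154=0] ∩ [|A−(14, 0)|²=130]]
2. A_y = 11  [[BA ⟂ BC ⇒ -11x-3y+154=0] ∩ [|A−(14, 0)|²=130]]
   so A = (11, 11)

A = (11, 11)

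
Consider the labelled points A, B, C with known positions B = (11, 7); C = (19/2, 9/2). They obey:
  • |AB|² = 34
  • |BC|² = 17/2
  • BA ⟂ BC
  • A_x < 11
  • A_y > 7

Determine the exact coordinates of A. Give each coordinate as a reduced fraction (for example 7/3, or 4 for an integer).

A = (6, 10)

1. A_x = 6  [[BA ⟂ BC ⇒ -3/2x-5/2y+34=0] ∩ [|A−(11, 7)|²=34]]
2. A_y = 10  [[BA ⟂ BC ⇒ -3/2x-5/2y+34=0] ∩ [|A−(11, 7)|²=34]]
   so A = (6, 10)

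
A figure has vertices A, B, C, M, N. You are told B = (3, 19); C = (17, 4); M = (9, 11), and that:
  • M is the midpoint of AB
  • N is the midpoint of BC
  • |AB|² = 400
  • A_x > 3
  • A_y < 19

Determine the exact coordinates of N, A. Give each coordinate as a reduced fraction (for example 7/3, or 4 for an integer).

N = (10, 23/2)
A = (15, 3)

1. A_x = 15  [A = 2·M−B = 2·(9, 11)−(3, 19)]
2. A_y = 3  [A = 2·M−B = 2·(9, 11)−(3, 19)]
   so A = (15, 3)
3. N_x = 10  [2·N = B+C = (3, 19)+(17, 4)]
4. N_y = 23/2  [2·N = B+C = (3, 19)+(17, 4)]
   so N = (10, 23/2)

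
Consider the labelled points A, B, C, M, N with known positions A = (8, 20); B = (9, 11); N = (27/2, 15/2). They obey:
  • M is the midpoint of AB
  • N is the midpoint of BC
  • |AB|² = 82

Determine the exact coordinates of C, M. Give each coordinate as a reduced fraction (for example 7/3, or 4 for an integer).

C = (18, 4)
M = (17/2, 31/2)

1. M_x = 17/2  [2·M = A+B = (8, 20)+(9, 11)]
2. M_y = 31/2  [2·M = A+B = (8, 20)+(9, 11)]
   so M = (17/2, 31/2)
3. C_x = 18  [C = 2·N−B = 2·(27/2, 15/2)−(9, 11)]
4. C_y = 4  [C = 2·N−B = 2·(27/2, 15/2)−(9, 11)]
   so C = (18, 4)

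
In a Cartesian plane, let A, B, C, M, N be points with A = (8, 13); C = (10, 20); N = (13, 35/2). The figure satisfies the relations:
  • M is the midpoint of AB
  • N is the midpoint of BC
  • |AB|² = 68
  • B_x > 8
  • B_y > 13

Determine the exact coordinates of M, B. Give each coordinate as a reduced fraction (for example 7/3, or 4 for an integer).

M = (12, 14)
B = (16, 15)

1. B_x = 16  [B = 2·N−C = 2·(13, 35/2)−(10, 20)]
2. B_y = 15  [B = 2·N−C = 2·(13, 35/2)−(10, 20)]
   so B = (16, 15)
3. M_x = 12  [2·M = A+B = (8, 13)+(16, 15)]
4. M_y = 14  [2·M = A+B = (8, 13)+(16, 15)]
   so M = (12, 14)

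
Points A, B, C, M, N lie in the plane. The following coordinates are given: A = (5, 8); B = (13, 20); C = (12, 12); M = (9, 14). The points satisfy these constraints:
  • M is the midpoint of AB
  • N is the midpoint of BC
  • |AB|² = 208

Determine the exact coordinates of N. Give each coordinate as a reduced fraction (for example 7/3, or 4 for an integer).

1. N_x = 25/2  [2·N = B+C = (13, 20)+(12, 12)]
2. N_y = 16  [2·N = B+C = (13, 20)+(12, 12)]
   so N = (25/2, 16)

N = (25/2, 16)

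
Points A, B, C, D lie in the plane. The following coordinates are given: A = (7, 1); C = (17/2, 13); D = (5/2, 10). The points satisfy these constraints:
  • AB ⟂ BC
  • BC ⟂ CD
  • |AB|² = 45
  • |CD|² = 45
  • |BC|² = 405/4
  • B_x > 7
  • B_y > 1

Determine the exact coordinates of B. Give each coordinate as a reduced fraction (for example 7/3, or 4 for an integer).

1. B_x = 13  [[BC ⟂ CD ⇒ 6x+3y-90=0] ∩ [|B−(7, 1)|²=45]]
2. B_y = 4  [[BC ⟂ CD ⇒ 6x+3y-90=0] ∩ [|B−(7, 1)|²=45]]
   so B = (13, 4)

B = (13, 4)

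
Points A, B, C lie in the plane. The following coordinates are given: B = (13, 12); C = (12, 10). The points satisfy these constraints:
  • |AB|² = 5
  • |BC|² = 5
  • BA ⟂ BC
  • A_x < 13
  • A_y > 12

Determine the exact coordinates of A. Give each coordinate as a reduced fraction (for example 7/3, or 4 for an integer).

1. A_x = 11  [[BA ⟂ BC ⇒ -1x-2y+37=0] ∩ [|A−(13, 12)|²=5]]
2. A_y = 13  [[BA ⟂ BC ⇒ -1x-2y+37=0] ∩ [|A−(13, 12)|²=5]]
   so A = (11, 13)

A = (11, 13)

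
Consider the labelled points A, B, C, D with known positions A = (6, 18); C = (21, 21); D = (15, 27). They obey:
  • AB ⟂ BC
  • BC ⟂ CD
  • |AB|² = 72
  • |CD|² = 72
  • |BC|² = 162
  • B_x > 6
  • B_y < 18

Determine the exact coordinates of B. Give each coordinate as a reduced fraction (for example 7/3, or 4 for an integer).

1. B_x = 12  [[BC ⟂ CD ⇒ 6x-6y=0] ∩ [|B−(6, 18)|²=72]]
2. B_y = 12  [[BC ⟂ CD ⇒ 6x-6y=0] ∩ [|B−(6, 18)|²=72]]
   so B = (12, 12)

B = (12, 12)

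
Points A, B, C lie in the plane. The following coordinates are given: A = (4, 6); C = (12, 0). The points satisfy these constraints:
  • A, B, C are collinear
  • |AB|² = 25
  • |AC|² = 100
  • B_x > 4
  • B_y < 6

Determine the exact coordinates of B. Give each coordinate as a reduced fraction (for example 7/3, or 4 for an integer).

B = (8, 3)

1. B_x = 8  [[A, B, C are collinear ⇒ -6x-8y+72=0] ∩ [|B−(4, 6)|²=25]]
2. B_y = 3  [[A, B, C are collinear ⇒ -6x-8y+72=0] ∩ [|B−(4, 6)|²=25]]
   so B = (8, 3)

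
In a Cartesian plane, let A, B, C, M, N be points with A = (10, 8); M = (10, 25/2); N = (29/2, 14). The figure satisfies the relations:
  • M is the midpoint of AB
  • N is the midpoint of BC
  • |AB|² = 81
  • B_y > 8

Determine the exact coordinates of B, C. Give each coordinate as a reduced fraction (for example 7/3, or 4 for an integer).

1. B_x = 10  [B = 2·M−A = 2·(10, 25/2)−(10, 8)]
2. B_y = 17  [B = 2·M−A = 2·(10, 25/2)−(10, 8)]
   so B = (10, 17)
3. C_x = 19  [C = 2·N−B = 2·(29/2, 14)−(10, 17)]
4. C_y = 11  [C = 2·N−B = 2·(29/2, 14)−(10, 17)]
   so C = (19, 11)

B = (10, 17)
C = (19, 11)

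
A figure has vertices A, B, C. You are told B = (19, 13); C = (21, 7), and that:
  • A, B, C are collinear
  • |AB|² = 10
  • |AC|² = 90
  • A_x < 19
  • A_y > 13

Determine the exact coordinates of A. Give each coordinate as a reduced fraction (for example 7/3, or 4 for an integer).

1. A_x = 18  [[A, B, C are collinear ⇒ 6x+2y-140=0] ∩ [|A−(19, 13)|²=10]]
2. A_y = 16  [[A, B, C are collinear ⇒ 6x+2y-140=0] ∩ [|A−(19, 13)|²=10]]
   so A = (18, 16)

A = (18, 16)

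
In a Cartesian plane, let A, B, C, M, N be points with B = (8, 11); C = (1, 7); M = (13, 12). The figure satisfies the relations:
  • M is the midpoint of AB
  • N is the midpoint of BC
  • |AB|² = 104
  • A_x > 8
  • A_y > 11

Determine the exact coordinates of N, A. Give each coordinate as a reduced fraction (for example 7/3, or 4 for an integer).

N = (9/2, 9)
A = (18, 13)

1. A_x = 18  [A = 2·M−B = 2·(13, 12)−(8, 11)]
2. A_y = 13  [A = 2·M−B = 2·(13, 12)−(8, 11)]
   so A = (18, 13)
3. N_x = 9/2  [2·N = B+C = (8, 11)+(1, 7)]
4. N_y = 9  [2·N = B+C = (8, 11)+(1, 7)]
   so N = (9/2, 9)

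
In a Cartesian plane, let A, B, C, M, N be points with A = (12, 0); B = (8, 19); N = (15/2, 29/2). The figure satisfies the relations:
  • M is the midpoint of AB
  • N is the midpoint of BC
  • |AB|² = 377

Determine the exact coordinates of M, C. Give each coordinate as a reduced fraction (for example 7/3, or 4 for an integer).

1. M_x = 10  [2·M = A+B = (12, 0)+(8, 19)]
2. M_y = 19/2  [2·M = A+B = (12, 0)+(8, 19)]
   so M = (10, 19/2)
3. C_x = 7  [C = 2·N−B = 2·(15/2, 29/2)−(8, 19)]
4. C_y = 10  [C = 2·N−B = 2·(15/2, 29/2)−(8, 19)]
   so C = (7, 10)

M = (10, 19/2)
C = (7, 10)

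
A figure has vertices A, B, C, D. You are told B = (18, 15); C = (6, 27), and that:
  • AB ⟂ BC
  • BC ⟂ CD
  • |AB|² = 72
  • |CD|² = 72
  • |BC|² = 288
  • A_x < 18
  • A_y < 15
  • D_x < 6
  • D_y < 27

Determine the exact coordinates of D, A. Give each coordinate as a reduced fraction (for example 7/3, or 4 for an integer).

D = (0, 21)
A = (12, 9)

1. D_x = 0  [[BC ⟂ CD ⇒ -12x+12y-252=0] ∩ [|D−(6, 27)|²=72]]
2. D_y = 21  [[BC ⟂ CD ⇒ -12x+12y-252=0] ∩ [|D−(6, 27)|²=72]]
   so D = (0, 21)
3. A_x = 12  [[AB ⟂ BC ⇒ 12x-12y-36=0] ∩ [|A−(18, 15)|²=72]]
4. A_y = 9  [[AB ⟂ BC ⇒ 12x-12y-36=0] ∩ [|A−(18, 15)|²=72]]
   so A = (12, 9)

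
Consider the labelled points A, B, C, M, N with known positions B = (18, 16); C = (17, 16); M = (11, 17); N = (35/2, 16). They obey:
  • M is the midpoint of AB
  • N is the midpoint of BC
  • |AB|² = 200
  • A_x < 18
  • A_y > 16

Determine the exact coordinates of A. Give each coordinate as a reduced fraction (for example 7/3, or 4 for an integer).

A = (4, 18)

1. A_x = 4  [A = 2·M−B = 2·(11, 17)−(18, 16)]
2. A_y = 18  [A = 2·M−B = 2·(11, 17)−(18, 16)]
   so A = (4, 18)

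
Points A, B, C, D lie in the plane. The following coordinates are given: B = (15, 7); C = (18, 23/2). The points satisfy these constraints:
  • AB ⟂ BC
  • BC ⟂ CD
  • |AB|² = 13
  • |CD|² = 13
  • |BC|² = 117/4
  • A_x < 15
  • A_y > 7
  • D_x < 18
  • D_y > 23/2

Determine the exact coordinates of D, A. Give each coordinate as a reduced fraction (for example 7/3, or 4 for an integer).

1. D_x = 15  [[BC ⟂ CD ⇒ 3x+9/2y-423/4=0] ∩ [|D−(18, 23/2)|²=13]]
2. D_y = 27/2  [[BC ⟂ CD ⇒ 3x+9/2y-423/4=0] ∩ [|D−(18, 23/2)|²=13]]
   so D = (15, 27/2)
3. A_x = 12  [[AB ⟂ BC ⇒ -3x-9/2y+153/2=0] ∩ [|A−(15, 7)|²=13]]
4. A_y = 9  [[AB ⟂ BC ⇒ -3x-9/2y+153/2=0] ∩ [|A−(15, 7)|²=13]]
   so A = (12, 9)

D = (15, 27/2)
A = (12, 9)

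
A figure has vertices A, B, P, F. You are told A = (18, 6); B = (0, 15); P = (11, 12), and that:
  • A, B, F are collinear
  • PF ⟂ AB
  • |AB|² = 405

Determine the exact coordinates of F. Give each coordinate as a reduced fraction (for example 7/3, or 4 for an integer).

F = (10, 10)

1. F_x = 10  [[A, B, F are collinear ⇒ -9x-18y+270=0] ∩ [PF ⟂ AB ⇒ -18x+9y+90=0]]
2. F_y = 10  [[A, B, F are collinear ⇒ -9x-18y+270=0] ∩ [PF ⟂ AB ⇒ -18x+9y+90=0]]
   so F = (10, 10)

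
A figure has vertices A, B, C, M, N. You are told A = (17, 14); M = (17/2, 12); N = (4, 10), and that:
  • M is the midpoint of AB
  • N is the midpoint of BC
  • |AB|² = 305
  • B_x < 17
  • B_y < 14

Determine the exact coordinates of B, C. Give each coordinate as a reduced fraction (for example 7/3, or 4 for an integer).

1. B_x = 0  [B = 2·M−A = 2·(17/2, 12)−(17, 14)]
2. B_y = 10  [B = 2·M−A = 2·(17/2, 12)−(17, 14)]
   so B = (0, 10)
3. C_x = 8  [C = 2·N−B = 2·(4, 10)−(0, 10)]
4. C_y = 10  [C = 2·N−B = 2·(4, 10)−(0, 10)]
   so C = (8, 10)

B = (0, 10)
C = (8, 10)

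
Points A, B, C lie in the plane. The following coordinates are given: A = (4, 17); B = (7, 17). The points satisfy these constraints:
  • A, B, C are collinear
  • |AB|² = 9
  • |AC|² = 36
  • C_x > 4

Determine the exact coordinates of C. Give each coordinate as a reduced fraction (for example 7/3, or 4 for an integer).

C = (10, 17)

1. C_x = 10  [[A, B, C are collinear ⇒ 3y-51=0] ∩ [|C−(4, 17)|²=36]]
2. C_y = 17  [[A, B, C are collinear ⇒ 3y-51=0] ∩ [|C−(4, 17)|²=36]]
   so C = (10, 17)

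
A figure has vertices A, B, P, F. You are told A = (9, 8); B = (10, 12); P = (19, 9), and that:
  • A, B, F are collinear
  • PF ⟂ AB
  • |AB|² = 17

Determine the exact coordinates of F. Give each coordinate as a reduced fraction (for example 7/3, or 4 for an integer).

1. F_x = 167/17  [[A, B, F are collinear ⇒ -4x+1y+28=0] ∩ [PF ⟂ AB ⇒ 1x+4y-55=0]]
2. F_y = 192/17  [[A, B, F are collinear ⇒ -4x+1y+28=0] ∩ [PF ⟂ AB ⇒ 1x+4y-55=0]]
   so F = (167/17, 192/17)

F = (167/17, 192/17)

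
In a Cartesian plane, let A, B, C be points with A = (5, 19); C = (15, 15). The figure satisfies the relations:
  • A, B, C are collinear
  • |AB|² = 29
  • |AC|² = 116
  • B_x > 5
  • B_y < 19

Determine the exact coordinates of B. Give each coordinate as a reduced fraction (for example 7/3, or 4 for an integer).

B = (10, 17)

1. B_x = 10  [[A, B, C are collinear ⇒ -4x-10y+210=0] ∩ [|B−(5, 19)|²=29]]
2. B_y = 17  [[A, B, C are collinear ⇒ -4x-10y+210=0] ∩ [|B−(5, 19)|²=29]]
   so B = (10, 17)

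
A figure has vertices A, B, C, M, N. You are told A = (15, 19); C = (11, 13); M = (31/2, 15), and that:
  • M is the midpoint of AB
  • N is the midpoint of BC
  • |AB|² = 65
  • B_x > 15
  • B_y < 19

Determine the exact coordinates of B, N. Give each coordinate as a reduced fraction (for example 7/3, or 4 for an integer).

1. B_x = 16  [B = 2·M−A = 2·(31/2, 15)−(15, 19)]
2. B_y = 11  [B = 2·M−A = 2·(31/2, 15)−(15, 19)]
   so B = (16, 11)
3. N_x = 27/2  [2·N = B+C = (16, 11)+(11, 13)]
4. N_y = 12  [2·N = B+C = (16, 11)+(11, 13)]
   so N = (27/2, 12)

B = (16, 11)
N = (27/2, 12)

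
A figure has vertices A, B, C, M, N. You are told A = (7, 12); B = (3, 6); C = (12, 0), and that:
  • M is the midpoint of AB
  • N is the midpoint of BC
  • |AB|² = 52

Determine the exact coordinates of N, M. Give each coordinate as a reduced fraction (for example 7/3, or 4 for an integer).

1. M_x = 5  [2·M = A+B = (7, 12)+(3, 6)]
2. M_y = 9  [2·M = A+B = (7, 12)+(3, 6)]
   so M = (5, 9)
3. N_x = 15/2  [2·N = B+C = (3, 6)+(12, 0)]
4. N_y = 3  [2·N = B+C = (3, 6)+(12, 0)]
   so N = (15/2, 3)

N = (15/2, 3)
M = (5, 9)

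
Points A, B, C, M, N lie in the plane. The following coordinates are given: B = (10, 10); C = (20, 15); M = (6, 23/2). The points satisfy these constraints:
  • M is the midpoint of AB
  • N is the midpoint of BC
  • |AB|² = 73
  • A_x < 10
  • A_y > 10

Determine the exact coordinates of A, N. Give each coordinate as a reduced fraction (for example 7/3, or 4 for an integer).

A = (2, 13)
N = (15, 25/2)

1. A_x = 2  [A = 2·M−B = 2·(6, 23/2)−(10, 10)]
2. A_y = 13  [A = 2·M−B = 2·(6, 23/2)−(10, 10)]
   so A = (2, 13)
3. N_x = 15  [2·N = B+C = (10, 10)+(20, 15)]
4. N_y = 25/2  [2·N = B+C = (10, 10)+(20, 15)]
   so N = (15, 25/2)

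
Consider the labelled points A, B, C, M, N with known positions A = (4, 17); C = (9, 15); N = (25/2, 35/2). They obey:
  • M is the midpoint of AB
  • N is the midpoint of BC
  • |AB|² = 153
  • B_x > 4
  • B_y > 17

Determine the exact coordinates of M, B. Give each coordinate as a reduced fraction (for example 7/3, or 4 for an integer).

M = (10, 37/2)
B = (16, 20)

1. B_x = 16  [B = 2·N−C = 2·(25/2, 35/2)−(9, 15)]
2. B_y = 20  [B = 2·N−C = 2·(25/2, 35/2)−(9, 15)]
   so B = (16, 20)
3. M_x = 10  [2·M = A+B = (4, 17)+(16, 20)]
4. M_y = 37/2  [2·M = A+B = (4, 17)+(16, 20)]
   so M = (10, 37/2)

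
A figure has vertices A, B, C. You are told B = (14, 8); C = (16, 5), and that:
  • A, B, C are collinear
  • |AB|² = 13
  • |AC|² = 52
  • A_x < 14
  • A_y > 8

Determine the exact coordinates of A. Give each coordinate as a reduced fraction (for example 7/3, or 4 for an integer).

1. A_x = 12  [[A, B, C are collinear ⇒ 3x+2y-58=0] ∩ [|A−(14, 8)|²=13]]
2. A_y = 11  [[A, B, C are collinear ⇒ 3x+2y-58=0] ∩ [|A−(14, 8)|²=13]]
   so A = (12, 11)

A = (12, 11)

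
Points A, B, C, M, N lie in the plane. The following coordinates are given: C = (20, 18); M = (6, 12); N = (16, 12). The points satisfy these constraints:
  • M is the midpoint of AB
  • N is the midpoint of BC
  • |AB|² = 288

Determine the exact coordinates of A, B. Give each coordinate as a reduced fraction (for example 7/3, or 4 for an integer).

1. B_x = 12  [B = 2·N−C = 2·(16, 12)−(20, 18)]
2. B_y = 6  [B = 2·N−C = 2·(16, 12)−(20, 18)]
   so B = (12, 6)
3. A_x = 0  [A = 2·M−B = 2·(6, 12)−(12, 6)]
4. A_y = 18  [A = 2·M−B = 2·(6, 12)−(12, 6)]
   so A = (0, 18)

A = (0, 18)
B = (12, 6)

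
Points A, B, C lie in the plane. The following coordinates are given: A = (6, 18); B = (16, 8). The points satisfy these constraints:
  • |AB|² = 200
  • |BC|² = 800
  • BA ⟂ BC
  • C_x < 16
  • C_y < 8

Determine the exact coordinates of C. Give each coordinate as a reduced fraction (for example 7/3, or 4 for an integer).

C = (-4, -12)

1. C_x = -4  [[BA ⟂ BC ⇒ -10x+10y+80=0] ∩ [|C−(16, 8)|²=800]]
2. C_y = -12  [[BA ⟂ BC ⇒ -10x+10y+80=0] ∩ [|C−(16, 8)|²=800]]
   so C = (-4, -12)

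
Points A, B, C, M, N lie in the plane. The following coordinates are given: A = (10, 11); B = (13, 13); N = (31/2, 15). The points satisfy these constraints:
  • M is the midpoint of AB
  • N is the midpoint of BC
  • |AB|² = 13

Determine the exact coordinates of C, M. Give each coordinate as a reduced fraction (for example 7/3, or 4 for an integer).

1. M_x = 23/2  [2·M = A+B = (10, 11)+(13, 13)]
2. M_y = 12  [2·M = A+B = (10, 11)+(13, 13)]
   so M = (23/2, 12)
3. C_x = 18  [C = 2·N−B = 2·(31/2, 15)−(13, 13)]
4. C_y = 17  [C = 2·N−B = 2·(31/2, 15)−(13, 13)]
   so C = (18, 17)

C = (18, 17)
M = (23/2, 12)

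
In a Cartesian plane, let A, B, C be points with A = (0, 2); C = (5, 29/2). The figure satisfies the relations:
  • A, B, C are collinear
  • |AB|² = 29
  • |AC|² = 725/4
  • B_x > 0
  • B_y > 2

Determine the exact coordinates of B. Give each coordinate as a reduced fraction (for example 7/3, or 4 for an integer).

1. B_x = 2  [[A, B, C are collinear ⇒ 25/2x-5y+10=0] ∩ [|B−(0, 2)|²=29]]
2. B_y = 7  [[A, B, C are collinear ⇒ 25/2x-5y+10=0] ∩ [|B−(0, 2)|²=29]]
   so B = (2, 7)

B = (2, 7)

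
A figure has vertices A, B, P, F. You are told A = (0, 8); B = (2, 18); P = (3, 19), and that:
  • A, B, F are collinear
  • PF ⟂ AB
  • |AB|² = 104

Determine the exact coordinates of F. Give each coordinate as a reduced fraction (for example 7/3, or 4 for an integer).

1. F_x = 29/13  [[A, B, F are collinear ⇒ -10x+2y-16=0] ∩ [PF ⟂ AB ⇒ 2x+10y-196=0]]
2. F_y = 249/13  [[A, B, F are collinear ⇒ -10x+2y-16=0] ∩ [PF ⟂ AB ⇒ 2x+10y-196=0]]
   so F = (29/13, 249/13)

F = (29/13, 249/13)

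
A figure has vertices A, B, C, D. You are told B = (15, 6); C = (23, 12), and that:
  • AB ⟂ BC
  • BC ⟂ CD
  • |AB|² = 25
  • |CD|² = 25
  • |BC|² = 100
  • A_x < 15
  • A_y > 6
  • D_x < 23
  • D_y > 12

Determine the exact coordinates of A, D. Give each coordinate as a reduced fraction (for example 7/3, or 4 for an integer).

A = (12, 10)
D = (20, 16)

1. A_x = 12  [[AB ⟂ BC ⇒ -8x-6y+156=0] ∩ [|A−(15, 6)|²=25]]
2. A_y = 10  [[AB ⟂ BC ⇒ -8x-6y+156=0] ∩ [|A−(15, 6)|²=25]]
   so A = (12, 10)
3. D_x = 20  [[BC ⟂ CD ⇒ 8x+6y-256=0] ∩ [|D−(23, 12)|²=25]]
4. D_y = 16  [[BC ⟂ CD ⇒ 8x+6y-256=0] ∩ [|D−(23, 12)|²=25]]
   so D = (20, 16)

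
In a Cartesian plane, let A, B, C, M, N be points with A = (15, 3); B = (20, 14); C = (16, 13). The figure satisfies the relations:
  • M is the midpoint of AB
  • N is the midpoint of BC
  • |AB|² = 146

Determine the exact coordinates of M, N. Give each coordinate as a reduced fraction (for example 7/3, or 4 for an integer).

M = (35/2, 17/2)
N = (18, 27/2)

1. M_x = 35/2  [2·M = A+B = (15, 3)+(20, 14)]
2. M_y = 17/2  [2·M = A+B = (15, 3)+(20, 14)]
   so M = (35/2, 17/2)
3. N_x = 18  [2·N = B+C = (20, 14)+(16, 13)]
4. N_y = 27/2  [2·N = B+C = (20, 14)+(16, 13)]
   so N = (18, 27/2)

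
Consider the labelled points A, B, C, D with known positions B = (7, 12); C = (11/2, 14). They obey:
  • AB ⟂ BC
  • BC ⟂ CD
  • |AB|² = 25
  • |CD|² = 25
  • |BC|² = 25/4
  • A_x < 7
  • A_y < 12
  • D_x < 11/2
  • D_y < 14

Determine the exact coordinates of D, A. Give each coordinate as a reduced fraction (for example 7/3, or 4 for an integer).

D = (3/2, 11)
A = (3, 9)

1. D_x = 3/2  [[BC ⟂ CD ⇒ -3/2x+2y-79/4=0] ∩ [|D−(11/2, 14)|²=25]]
2. D_y = 11  [[BC ⟂ CD ⇒ -3/2x+2y-79/4=0] ∩ [|D−(11/2, 14)|²=25]]
   so D = (3/2, 11)
3. A_x = 3  [[AB ⟂ BC ⇒ 3/2x-2y+27/2=0] ∩ [|A−(7, 12)|²=25]]
4. A_y = 9  [[AB ⟂ BC ⇒ 3/2x-2y+27/2=0] ∩ [|A−(7, 12)|²=25]]
   so A = (3, 9)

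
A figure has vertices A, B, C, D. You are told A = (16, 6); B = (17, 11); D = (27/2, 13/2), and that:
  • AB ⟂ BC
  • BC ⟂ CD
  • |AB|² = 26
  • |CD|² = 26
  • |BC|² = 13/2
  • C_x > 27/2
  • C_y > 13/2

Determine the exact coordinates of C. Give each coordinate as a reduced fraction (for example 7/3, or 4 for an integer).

1. C_x = 29/2  [[AB ⟂ BC ⇒ 1x+5y-72=0] ∩ [|C−(27/2, 13/2)|²=26]]
2. C_y = 23/2  [[AB ⟂ BC ⇒ 1x+5y-72=0] ∩ [|C−(27/2, 13/2)|²=26]]
   so C = (29/2, 23/2)

C = (29/2, 23/2)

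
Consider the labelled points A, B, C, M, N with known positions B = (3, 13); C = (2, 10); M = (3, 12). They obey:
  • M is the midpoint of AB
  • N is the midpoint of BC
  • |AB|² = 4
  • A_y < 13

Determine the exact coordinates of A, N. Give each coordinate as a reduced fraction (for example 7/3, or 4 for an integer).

1. A_x = 3  [A = 2·M−B = 2·(3, 12)−(3, 13)]
2. A_y = 11  [A = 2·M−B = 2·(3, 12)−(3, 13)]
   so A = (3, 11)
3. N_x = 5/2  [2·N = B+C = (3, 13)+(2, 10)]
4. N_y = 23/2  [2·N = B+C = (3, 13)+(2, 10)]
   so N = (5/2, 23/2)

A = (3, 11)
N = (5/2, 23/2)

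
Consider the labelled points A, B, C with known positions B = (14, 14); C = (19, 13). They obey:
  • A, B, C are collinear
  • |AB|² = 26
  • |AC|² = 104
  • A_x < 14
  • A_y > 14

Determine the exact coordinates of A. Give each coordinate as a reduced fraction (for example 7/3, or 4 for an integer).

A = (9, 15)

1. A_x = 9  [[A, B, C are collinear ⇒ 1x+5y-84=0] ∩ [|A−(14, 14)|²=26]]
2. A_y = 15  [[A, B, C are collinear ⇒ 1x+5y-84=0] ∩ [|A−(14, 14)|²=26]]
   so A = (9, 15)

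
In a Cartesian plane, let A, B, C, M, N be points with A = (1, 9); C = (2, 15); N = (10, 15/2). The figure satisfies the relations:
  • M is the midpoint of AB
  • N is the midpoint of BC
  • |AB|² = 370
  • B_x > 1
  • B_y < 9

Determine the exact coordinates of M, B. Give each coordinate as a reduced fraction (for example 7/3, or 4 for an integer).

M = (19/2, 9/2)
B = (18, 0)

1. B_x = 18  [B = 2·N−C = 2·(10, 15/2)−(2, 15)]
2. B_y = 0  [B = 2·N−C = 2·(10, 15/2)−(2, 15)]
   so B = (18, 0)
3. M_x = 19/2  [2·M = A+B = (1, 9)+(18, 0)]
4. M_y = 9/2  [2·M = A+B = (1, 9)+(18, 0)]
   so M = (19/2, 9/2)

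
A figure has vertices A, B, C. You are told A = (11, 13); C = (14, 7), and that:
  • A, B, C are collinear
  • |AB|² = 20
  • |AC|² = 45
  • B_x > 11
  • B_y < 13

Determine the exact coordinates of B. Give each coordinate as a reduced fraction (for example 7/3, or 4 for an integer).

B = (13, 9)

1. B_x = 13  [[A, B, C are collinear ⇒ -6x-3y+105=0] ∩ [|B−(11, 13)|²=20]]
2. B_y = 9  [[A, B, C are collinear ⇒ -6x-3y+105=0] ∩ [|B−(11, 13)|²=20]]
   so B = (13, 9)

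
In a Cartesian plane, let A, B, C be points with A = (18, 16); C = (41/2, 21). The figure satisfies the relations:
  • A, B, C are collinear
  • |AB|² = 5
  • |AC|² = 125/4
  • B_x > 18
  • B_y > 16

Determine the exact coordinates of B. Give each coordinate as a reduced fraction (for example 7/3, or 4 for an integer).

B = (19, 18)

1. B_x = 19  [[A, B, C are collinear ⇒ 5x-5/2y-50=0] ∩ [|B−(18, 16)|²=5]]
2. B_y = 18  [[A, B, C are collinear ⇒ 5x-5/2y-50=0] ∩ [|B−(18, 16)|²=5]]
   so B = (19, 18)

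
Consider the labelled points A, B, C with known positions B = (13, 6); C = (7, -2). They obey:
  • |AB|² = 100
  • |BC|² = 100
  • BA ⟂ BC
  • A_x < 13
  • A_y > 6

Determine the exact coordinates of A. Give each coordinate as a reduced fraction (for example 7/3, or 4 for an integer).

1. A_x = 5  [[BA ⟂ BC ⇒ -6x-8y+126=0] ∩ [|A−(13, 6)|²=100]]
2. A_y = 12  [[BA ⟂ BC ⇒ -6x-8y+126=0] ∩ [|A−(13, 6)|²=100]]
   so A = (5, 12)

A = (5, 12)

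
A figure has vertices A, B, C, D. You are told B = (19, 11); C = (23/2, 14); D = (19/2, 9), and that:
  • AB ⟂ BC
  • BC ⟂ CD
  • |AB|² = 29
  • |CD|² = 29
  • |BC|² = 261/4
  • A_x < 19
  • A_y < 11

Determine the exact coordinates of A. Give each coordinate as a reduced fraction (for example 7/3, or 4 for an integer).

1. A_x = 17  [[AB ⟂ BC ⇒ 15/2x-3y-219/2=0] ∩ [|A−(19, 11)|²=29]]
2. A_y = 6  [[AB ⟂ BC ⇒ 15/2x-3y-219/2=0] ∩ [|A−(19, 11)|²=29]]
   so A = (17, 6)

A = (17, 6)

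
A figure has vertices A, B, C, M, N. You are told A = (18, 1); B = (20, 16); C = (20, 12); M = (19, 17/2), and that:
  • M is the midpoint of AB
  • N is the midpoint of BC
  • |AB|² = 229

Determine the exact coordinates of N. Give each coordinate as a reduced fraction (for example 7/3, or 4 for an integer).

N = (20, 14)

1. N_x = 20  [2·N = B+C = (20, 16)+(20, 12)]
2. N_y = 14  [2·N = B+C = (20, 16)+(20, 12)]
   so N = (20, 14)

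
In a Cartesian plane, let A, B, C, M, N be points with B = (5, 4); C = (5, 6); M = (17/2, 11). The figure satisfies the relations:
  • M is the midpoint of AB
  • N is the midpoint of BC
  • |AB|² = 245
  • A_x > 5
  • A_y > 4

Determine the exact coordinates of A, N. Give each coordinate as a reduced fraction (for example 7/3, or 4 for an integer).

A = (12, 18)
N = (5, 5)

1. A_x = 12  [A = 2·M−B = 2·(17/2, 11)−(5, 4)]
2. A_y = 18  [A = 2·M−B = 2·(17/2, 11)−(5, 4)]
   so A = (12, 18)
3. N_x = 5  [2·N = B+C = (5, 4)+(5, 6)]
4. N_y = 5  [2·N = B+C = (5, 4)+(5, 6)]
   so N = (5, 5)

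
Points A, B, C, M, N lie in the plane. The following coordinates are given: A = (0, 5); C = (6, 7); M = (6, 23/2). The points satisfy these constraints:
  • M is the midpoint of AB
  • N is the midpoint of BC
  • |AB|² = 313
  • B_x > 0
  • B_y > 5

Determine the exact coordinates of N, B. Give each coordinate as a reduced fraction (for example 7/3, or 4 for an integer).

1. B_x = 12  [B = 2·M−A = 2·(6, 23/2)−(0, 5)]
2. B_y = 18  [B = 2·M−A = 2·(6, 23/2)−(0, 5)]
   so B = (12, 18)
3. N_x = 9  [2·N = B+C = (12, 18)+(6, 7)]
4. N_y = 25/2  [2·N = B+C = (12, 18)+(6, 7)]
   so N = (9, 25/2)

N = (9, 25/2)
B = (12, 18)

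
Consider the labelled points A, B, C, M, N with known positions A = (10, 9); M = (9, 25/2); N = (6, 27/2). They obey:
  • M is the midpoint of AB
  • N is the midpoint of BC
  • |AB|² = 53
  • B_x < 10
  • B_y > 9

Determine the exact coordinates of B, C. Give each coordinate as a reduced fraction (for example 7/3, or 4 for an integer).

B = (8, 16)
C = (4, 11)

1. B_x = 8  [B = 2·M−A = 2·(9, 25/2)−(10, 9)]
2. B_y = 16  [B = 2·M−A = 2·(9, 25/2)−(10, 9)]
   so B = (8, 16)
3. C_x = 4  [C = 2·N−B = 2·(6, 27/2)−(8, 16)]
4. C_y = 11  [C = 2·N−B = 2·(6, 27/2)−(8, 16)]
   so C = (4, 11)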